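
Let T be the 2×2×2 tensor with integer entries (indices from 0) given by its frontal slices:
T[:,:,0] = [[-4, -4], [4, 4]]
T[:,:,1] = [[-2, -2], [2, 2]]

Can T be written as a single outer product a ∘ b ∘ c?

If T = a ∘ b ∘ c then every fibre of T is a multiple of the corresponding factor, so read the factors off the fibres through the nonzero entry T[0,0,0] = -4.
The mode-1 fibre T[:,0,0] = [-4, 4] gives a = [1, -1] (primitive direction); the mode-2 fibre T[0,:,0] = [-4, -4] gives b = [1, 1]; then c[k] = T[0,0,k] / (a[0]·b[0]) = [-4, -2] / 1 = [-4, -2].
Expanding [1, -1] ∘ [1, 1] ∘ [-4, -2] reproduces all 8 entries of T, so T = [1, -1] ∘ [1, 1] ∘ [-4, -2] and rank(T) ≤ 1.
Equivalently every frontal slice T[:,:,k] is c[k] times the rank-1 matrix [1, -1] ∘ [1, 1]. So T has rank 1 (it is nonzero).

Yes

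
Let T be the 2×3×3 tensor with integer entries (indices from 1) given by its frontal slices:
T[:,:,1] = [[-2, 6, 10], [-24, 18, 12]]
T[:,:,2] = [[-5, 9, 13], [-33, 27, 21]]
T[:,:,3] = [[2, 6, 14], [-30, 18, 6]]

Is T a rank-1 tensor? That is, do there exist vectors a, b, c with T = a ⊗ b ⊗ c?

The mode-2 unfolding of T (rows indexed by j, columns by (i,k) = (1,1), (1,2), (1,3), (2,1), (2,2), (2,3)) is [[-2, -5, 2, -24, -33, -30], [6, 9, 6, 18, 27, 18], [10, 13, 14, 12, 21, 6]].
There the 2×2 minor on rows j ∈ {1, 2}, columns (i,k) ∈ {(1,1), (1,2)} is det [[-2, -5], [6, 9]] = 12 ≠ 0, so this unfolding has rank ≥ 2; CP rank is at least every unfolding rank, so rank(T) ≥ 2.
In particular rank(T) ≥ 2 > 1, so T is not rank-1.

No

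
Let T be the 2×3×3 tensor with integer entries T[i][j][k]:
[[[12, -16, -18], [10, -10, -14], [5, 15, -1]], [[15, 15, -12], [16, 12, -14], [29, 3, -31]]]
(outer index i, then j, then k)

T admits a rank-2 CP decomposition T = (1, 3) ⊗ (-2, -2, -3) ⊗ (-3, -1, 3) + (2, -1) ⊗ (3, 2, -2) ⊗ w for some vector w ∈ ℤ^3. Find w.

w = (1, -3, -2)

Subtract the known terms from T to get the rank-1 residual R = (2, -1) ⊗ (3, 2, -2) ⊗ w, so R[i,j,k] = a[i]·b[j]·w[k]. Pick indices with nonzero a[0]·b[0] = (2)·(3) = 6. Only the fibre through (0,0,·) is needed: R[0,0,:] = T[0,0,:] − Σₗ aₗ[0]bₗ[0]cₗ = [12, -16, -18] − (1)·(-2)·(-3, -1, 3) = [6, -18, -12]. Then w[k] = R[0,0,k] / 6 for each k, giving w = [6, -18, -12] / 6 = (1, -3, -2).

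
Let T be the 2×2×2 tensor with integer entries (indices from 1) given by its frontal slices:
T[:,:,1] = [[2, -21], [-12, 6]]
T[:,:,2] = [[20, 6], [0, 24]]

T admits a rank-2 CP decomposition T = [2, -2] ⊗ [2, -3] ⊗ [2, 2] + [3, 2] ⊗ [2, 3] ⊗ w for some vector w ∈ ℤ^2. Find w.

w = [-1, 2]

Subtract the known terms from T to get the rank-1 residual R = [3, 2] ⊗ [2, 3] ⊗ w, so R[i,j,k] = a[i]·b[j]·w[k]. Pick indices with nonzero a[1]·b[1] = (3)·(2) = 6. Only the fibre through (1,1,·) is needed: R[1,1,:] = T[1,1,:] − Σₗ aₗ[1]bₗ[1]cₗ = [2, 20] − (2)·(2)·[2, 2] = [-6, 12]. Then w[k] = R[1,1,k] / 6 for each k, giving w = [-6, 12] / 6 = [-1, 2].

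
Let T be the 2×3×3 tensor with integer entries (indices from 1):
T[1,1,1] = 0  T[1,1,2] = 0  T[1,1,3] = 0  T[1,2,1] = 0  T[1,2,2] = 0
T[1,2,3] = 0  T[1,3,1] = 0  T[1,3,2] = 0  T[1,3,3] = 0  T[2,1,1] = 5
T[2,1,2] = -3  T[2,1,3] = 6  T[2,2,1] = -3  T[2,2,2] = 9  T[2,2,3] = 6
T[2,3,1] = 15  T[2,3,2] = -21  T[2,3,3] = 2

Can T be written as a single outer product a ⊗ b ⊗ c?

No

The mode-3 unfolding of T (rows indexed by k, columns by (i,j) = (1,1), (1,2), (1,3), (2,1), (2,2), (2,3)) is [[0, 0, 0, 5, -3, 15], [0, 0, 0, -3, 9, -21], [0, 0, 0, 6, 6, 2]].
There the 2×2 minor on rows k ∈ {1, 2}, columns (i,j) ∈ {(2,1), (2,2)} is det [[5, -3], [-3, 9]] = 36 ≠ 0, so this unfolding has rank ≥ 2; CP rank is at least every unfolding rank, so rank(T) ≥ 2.
In particular rank(T) ≥ 2 > 1, so T is not rank-1.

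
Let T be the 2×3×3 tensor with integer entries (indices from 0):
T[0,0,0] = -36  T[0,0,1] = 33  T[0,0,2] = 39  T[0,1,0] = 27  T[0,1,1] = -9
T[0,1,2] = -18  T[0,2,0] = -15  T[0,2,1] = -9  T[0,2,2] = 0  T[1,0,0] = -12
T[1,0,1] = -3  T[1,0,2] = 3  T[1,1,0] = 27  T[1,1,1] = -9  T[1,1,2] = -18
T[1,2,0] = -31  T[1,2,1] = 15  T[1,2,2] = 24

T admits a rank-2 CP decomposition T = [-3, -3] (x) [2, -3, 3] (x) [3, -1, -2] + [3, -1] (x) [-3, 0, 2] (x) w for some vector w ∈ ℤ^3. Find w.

Subtract the known terms from T to get the rank-1 residual R = [3, -1] (x) [-3, 0, 2] (x) w, so R[i,j,k] = a[i]·b[j]·w[k]. Pick indices with nonzero a[0]·b[0] = (3)·(-3) = -9. Only the fibre through (0,0,·) is needed: R[0,0,:] = T[0,0,:] − Σₗ aₗ[0]bₗ[0]cₗ = [-36, 33, 39] − (-3)·(2)·[3, -1, -2] = [-18, 27, 27]. Then w[k] = R[0,0,k] / -9 for each k, giving w = [-18, 27, 27] / -9 = [2, -3, -3].

w = [2, -3, -3]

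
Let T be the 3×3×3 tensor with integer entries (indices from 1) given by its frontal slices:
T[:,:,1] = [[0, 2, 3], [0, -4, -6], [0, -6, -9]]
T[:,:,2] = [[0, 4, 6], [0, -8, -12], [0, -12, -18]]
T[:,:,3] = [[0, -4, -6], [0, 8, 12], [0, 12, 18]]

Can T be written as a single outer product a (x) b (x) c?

Yes

If T = a (x) b (x) c then every fibre of T is a multiple of the corresponding factor, so read the factors off the fibres through the nonzero entry T[1,2,1] = 2.
The mode-1 fibre T[:,2,1] = [2, -4, -6] gives a = [1, -2, -3] (primitive direction); the mode-2 fibre T[1,:,1] = [0, 2, 3] gives b = [0, 2, 3]; then c[k] = T[1,2,k] / (a[1]·b[2]) = [2, 4, -4] / 2 = [1, 2, -2].
Expanding [1, -2, -3] (x) [0, 2, 3] (x) [1, 2, -2] reproduces all 27 entries of T, so T = [1, -2, -3] (x) [0, 2, 3] (x) [1, 2, -2] and rank(T) ≤ 1.
Equivalently every frontal slice T[:,:,k] is c[k] times the rank-1 matrix [1, -2, -3] (x) [0, 2, 3]. So T has rank 1 (it is nonzero).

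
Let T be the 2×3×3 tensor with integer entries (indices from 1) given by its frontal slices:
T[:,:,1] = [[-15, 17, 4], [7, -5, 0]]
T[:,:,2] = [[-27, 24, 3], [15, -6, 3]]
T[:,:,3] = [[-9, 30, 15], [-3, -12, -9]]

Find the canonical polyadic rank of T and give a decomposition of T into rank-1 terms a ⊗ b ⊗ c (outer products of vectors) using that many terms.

Lower bound: the mode-2 unfolding of T (rows indexed by j, columns by (i,k) = (1,1), (1,2), (1,3), (2,1), (2,2), (2,3)) is [[-15, -27, -9, 7, 15, -3], [17, 24, 30, -5, -6, -12], [4, 3, 15, 0, 3, -9]].
There the 2×2 minor on rows j ∈ {1, 2}, columns (i,k) ∈ {(1,1), (1,2)} is det [[-15, -27], [17, 24]] = 99 ≠ 0, so this unfolding has rank ≥ 2; CP rank is at least every unfolding rank, so rank(T) ≥ 2. (Unfolding ranks only ever bound the CP rank from below — rank(T) can be strictly larger than all of them — so the matching upper bound has to come from an explicit 2-term decomposition.)
Upper bound — finding two terms. Write S_k = T[:,:,k] for the frontal slices: S₁ = [[-15, 17, 4], [7, -5, 0]], S₂ = [[-27, 24, 3], [15, -6, 3]], S₃ = [[-9, 30, 15], [-3, -12, -9]].
If T = a₁ ⊗ b₁ ⊗ c₁ + a₂ ⊗ b₂ ⊗ c₂ then each S_k = c₁[k]·a₁b₁ᵀ + c₂[k]·a₂b₂ᵀ. S₁ and S₂ are linearly independent, so a₁b₁ᵀ and a₂b₂ᵀ must span the same plane of matrices: they are the rank-1 matrices of the form x·S₁ + y·S₂.
The 2×2 minor of x·S₁ + y·S₂ on rows {1,2}, columns {1,2} is −44·x² − 198·xy − 198·y² = (-22)·(x + 3·y)(2·x + 3·y), vanishing at (x:y) = (3:-1) and (3:-2).
M₁ = 3·S₁ − S₂ = [[-18, 27, 9], [6, -9, -3]] = (-3)·(3, -1)(2, -3, -1)ᵀ and M₂ = 3·S₁ − 2·S₂ = [[9, 3, 6], [-9, -3, -6]] = 3·(1, -1)(3, 1, 2)ᵀ, so take a₁ = (3, -1), b₁ = (2, -3, -1), a₂ = (1, -1), b₂ = (3, 1, 2).
Each slice is an integer combination of E₁ = a₁b₁ᵀ and E₂ = a₂b₂ᵀ: S₁ = −2·E₁ − E₂, S₂ = −3·E₁ − 3·E₂, S₃ = −3·E₁ + 3·E₂; reading off coefficients, c₁ = (-2, -3, -3) and c₂ = (-1, -3, 3).
Hence T = (3, -1) ⊗ (2, -3, -1) ⊗ (-2, -3, -3) + (1, -1) ⊗ (3, 1, 2) ⊗ (-1, -3, 3), so rank(T) ≤ 2.
These bounds meet, so rank(T) = 2.

rank(T) = 2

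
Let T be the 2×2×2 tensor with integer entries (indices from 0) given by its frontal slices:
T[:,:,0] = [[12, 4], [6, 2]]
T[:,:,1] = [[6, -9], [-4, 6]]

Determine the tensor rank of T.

Lower bound: the mode-2 unfolding of T (rows indexed by j, columns by (i,k) = (0,0), (0,1), (1,0), (1,1)) is [[12, 6, 6, -4], [4, -9, 2, 6]].
There the 2×2 minor on rows j ∈ {0, 1}, columns (i,k) ∈ {(0,0), (0,1)} is det [[12, 6], [4, -9]] = -132 ≠ 0, so this unfolding has rank ≥ 2; CP rank is at least every unfolding rank, so rank(T) ≥ 2. (Flattening ranks never certify an upper bound on CP rank; for that we must actually write T with 2 rank-1 terms.)
Upper bound — finding two terms. Write S_k = T[:,:,k] for the frontal slices: S₀ = [[12, 4], [6, 2]], S₁ = [[6, -9], [-4, 6]].
If T = a₁ ⊗ b₁ ⊗ c₁ + a₂ ⊗ b₂ ⊗ c₂ then each S_k = c₁[k]·a₁b₁ᵀ + c₂[k]·a₂b₂ᵀ. S₀ and S₁ are linearly independent, so a₁b₁ᵀ and a₂b₂ᵀ must span the same plane of matrices: they are the rank-1 matrices of the form x·S₀ + y·S₁.
det(x·S₀ + y·S₁) is 154·xy = 154·(y)(x), vanishing at (x:y) = (1:0) and (0:1).
M₁ = S₀ = [[12, 4], [6, 2]] = 2·(2, 1)(3, 1)ᵀ and M₂ = S₁ = [[6, -9], [-4, 6]] = (3, -2)(2, -3)ᵀ, so take a₁ = (2, 1), b₁ = (3, 1), a₂ = (3, -2), b₂ = (2, -3).
Each slice is an integer combination of E₁ = a₁b₁ᵀ and E₂ = a₂b₂ᵀ: S₀ = 2·E₁, S₁ = E₂; reading off coefficients, c₁ = (2, 0) and c₂ = (0, 1).
Hence T = (2, 1) ⊗ (3, 1) ⊗ (2, 0) + (3, -2) ⊗ (2, -3) ⊗ (0, 1), so rank(T) ≤ 2.
These bounds meet, so rank(T) = 2.

2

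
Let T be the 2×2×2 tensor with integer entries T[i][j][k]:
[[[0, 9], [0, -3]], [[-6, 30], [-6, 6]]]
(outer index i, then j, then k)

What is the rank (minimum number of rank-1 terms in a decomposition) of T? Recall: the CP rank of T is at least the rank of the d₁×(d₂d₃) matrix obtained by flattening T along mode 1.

Lower bound: the mode-3 unfolding of T (rows indexed by k, columns by (i,j) = (0,0), (0,1), (1,0), (1,1)) is [[0, 0, -6, -6], [9, -3, 30, 6]].
There the 2×2 minor on rows k ∈ {0, 1}, columns (i,j) ∈ {(0,0), (1,0)} is det [[0, -6], [9, 30]] = 54 ≠ 0, so this unfolding has rank ≥ 2; CP rank is at least every unfolding rank, so rank(T) ≥ 2. (Unfolding ranks only ever bound the CP rank from below — rank(T) can be strictly larger than all of them — so the matching upper bound has to come from an explicit 2-term decomposition.)
Upper bound — finding two terms. Write S_k = T[:,:,k] for the frontal slices: S₀ = [[0, 0], [-6, -6]], S₁ = [[9, -3], [30, 6]].
If T = a₁ ∘ b₁ ∘ c₁ + a₂ ∘ b₂ ∘ c₂ then each S_k = c₁[k]·a₁b₁ᵀ + c₂[k]·a₂b₂ᵀ. S₀ and S₁ are linearly independent, so a₁b₁ᵀ and a₂b₂ᵀ must span the same plane of matrices: they are the rank-1 matrices of the form x·S₀ + y·S₁.
det(x·S₀ + y·S₁) is −72·xy + 144·y² = (-72)·(x − 2·y)(y), vanishing at (x:y) = (2:1) and (1:0).
M₁ = 2·S₀ + S₁ = [[9, -3], [18, -6]] = 3·[1, 2][3, -1]ᵀ and M₂ = S₀ = [[0, 0], [-6, -6]] = (-6)·[0, 1][1, 1]ᵀ, so take a₁ = [1, 2], b₁ = [3, -1], a₂ = [0, 1], b₂ = [1, 1].
Each slice is an integer combination of E₁ = a₁b₁ᵀ and E₂ = a₂b₂ᵀ: S₀ = −6·E₂, S₁ = 3·E₁ + 12·E₂; reading off coefficients, c₁ = [0, 3] and c₂ = [-6, 12].
Hence T = [1, 2] ∘ [3, -1] ∘ [0, 3] + [0, 1] ∘ [1, 1] ∘ [-6, 12], so rank(T) ≤ 2.
These bounds meet, so rank(T) = 2.

2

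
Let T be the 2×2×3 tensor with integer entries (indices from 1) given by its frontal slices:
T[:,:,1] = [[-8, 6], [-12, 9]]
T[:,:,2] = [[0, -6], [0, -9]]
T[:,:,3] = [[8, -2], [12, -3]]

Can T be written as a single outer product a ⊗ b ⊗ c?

No

The mode-2 unfolding of T (rows indexed by j, columns by (i,k) = (1,1), (1,2), (1,3), (2,1), (2,2), (2,3)) is [[-8, 0, 8, -12, 0, 12], [6, -6, -2, 9, -9, -3]].
There the 2×2 minor on rows j ∈ {1, 2}, columns (i,k) ∈ {(1,1), (1,2)} is det [[-8, 0], [6, -6]] = 48 ≠ 0, so this unfolding has rank ≥ 2; CP rank is at least every unfolding rank, so rank(T) ≥ 2.
In particular rank(T) ≥ 2 > 1, so T is not rank-1.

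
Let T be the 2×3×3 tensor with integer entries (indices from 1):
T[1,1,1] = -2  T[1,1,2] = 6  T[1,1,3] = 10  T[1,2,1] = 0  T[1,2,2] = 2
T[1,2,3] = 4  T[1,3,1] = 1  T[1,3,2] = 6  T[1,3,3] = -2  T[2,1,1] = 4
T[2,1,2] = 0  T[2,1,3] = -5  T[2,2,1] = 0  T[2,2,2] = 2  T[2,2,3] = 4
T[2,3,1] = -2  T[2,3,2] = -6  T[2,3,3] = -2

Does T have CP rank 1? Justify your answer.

The mode-3 unfolding of T (rows indexed by k, columns by (i,j) = (1,1), (1,2), (1,3), (2,1), (2,2), (2,3)) is [[-2, 0, 1, 4, 0, -2], [6, 2, 6, 0, 2, -6], [10, 4, -2, -5, 4, -2]].
There the 3×3 minor on rows k ∈ {1, 2, 3}, columns (i,j) ∈ {(1,1), (1,2), (1,3)} is det [[-2, 0, 1], [6, 2, 6], [10, 4, -2]] = 60 ≠ 0, so this unfolding has rank ≥ 3; CP rank is at least every unfolding rank, so rank(T) ≥ 3.
In particular rank(T) ≥ 3 > 1, so T is not rank-1.

No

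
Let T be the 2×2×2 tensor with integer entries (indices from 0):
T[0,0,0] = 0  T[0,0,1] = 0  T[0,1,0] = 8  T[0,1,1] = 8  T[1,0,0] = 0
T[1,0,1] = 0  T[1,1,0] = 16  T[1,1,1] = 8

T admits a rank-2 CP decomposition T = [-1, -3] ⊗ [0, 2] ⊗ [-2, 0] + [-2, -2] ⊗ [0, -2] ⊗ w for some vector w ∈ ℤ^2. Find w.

w = [1, 2]

Subtract the known terms from T to get the rank-1 residual R = [-2, -2] ⊗ [0, -2] ⊗ w, so R[i,j,k] = a[i]·b[j]·w[k]. Pick indices with nonzero a[0]·b[1] = (-2)·(-2) = 4. Only the fibre through (0,1,·) is needed: R[0,1,:] = T[0,1,:] − Σₗ aₗ[0]bₗ[1]cₗ = [8, 8] − (-1)·(2)·[-2, 0] = [4, 8]. Then w[k] = R[0,1,k] / 4 for each k, giving w = [4, 8] / 4 = [1, 2].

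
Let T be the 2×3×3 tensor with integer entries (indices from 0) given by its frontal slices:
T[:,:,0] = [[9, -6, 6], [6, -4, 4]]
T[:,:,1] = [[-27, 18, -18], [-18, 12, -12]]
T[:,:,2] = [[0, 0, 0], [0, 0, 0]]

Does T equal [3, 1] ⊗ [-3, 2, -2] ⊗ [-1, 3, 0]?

No

Reconstruct entry (1,0,0) from the claimed factors: Σₗ aₗ[1]bₗ[0]cₗ[0] = (1)·(-3)·(-1) = 3, but T[1,0,0] = 6. The claim is false.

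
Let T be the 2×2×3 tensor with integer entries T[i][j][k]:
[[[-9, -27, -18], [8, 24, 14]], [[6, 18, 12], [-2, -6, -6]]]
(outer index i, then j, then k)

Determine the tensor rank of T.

Lower bound: in the mode-1 unfolding of T (rows indexed by i, columns by (j,k)) the 2×2 minor on rows i ∈ {0, 1}, columns (j,k) ∈ {(0,0), (1,0)} is det [[-9, 8], [6, -2]] = -30 ≠ 0, so that unfolding has rank ≥ 2 and hence rank(T) ≥ 2 (CP rank is at least every unfolding rank, though it can be larger).
Upper bound: with S_k = T[:,:,k], the two rank-1 terms a₁b₁ᵀ, a₂b₂ᵀ are the rank-1 members of the pencil x·S₀ + y·S₂.
det(x·S₀ + y·S₂) is −30·x² − 90·xy − 60·y² = (-30)·(x + 2·y)(x + y), vanishing at (x:y) = (2:-1) and (1:-1).
M₁ = 2·S₀ − S₂ = [[0, 2], [0, 2]] = 2·(1, 1)(0, 1)ᵀ and M₂ = S₀ − S₂ = [[9, -6], [-6, 4]] = (3, -2)(3, -2)ᵀ, so take a₁ = (1, 1), b₁ = (0, 1), a₂ = (3, -2), b₂ = (3, -2).
Each slice is an integer combination of E₁ = a₁b₁ᵀ and E₂ = a₂b₂ᵀ: S₀ = 2·E₁ − E₂, S₁ = 6·E₁ − 3·E₂, S₂ = 2·E₁ − 2·E₂; reading off coefficients, c₁ = (2, 6, 2) and c₂ = (-1, -3, -2).
Hence T = (1, 1) (x) (0, 1) (x) (2, 6, 2) + (3, -2) (x) (3, -2) (x) (-1, -3, -2), so rank(T) ≤ 2.
These bounds meet, so rank(T) = 2.

2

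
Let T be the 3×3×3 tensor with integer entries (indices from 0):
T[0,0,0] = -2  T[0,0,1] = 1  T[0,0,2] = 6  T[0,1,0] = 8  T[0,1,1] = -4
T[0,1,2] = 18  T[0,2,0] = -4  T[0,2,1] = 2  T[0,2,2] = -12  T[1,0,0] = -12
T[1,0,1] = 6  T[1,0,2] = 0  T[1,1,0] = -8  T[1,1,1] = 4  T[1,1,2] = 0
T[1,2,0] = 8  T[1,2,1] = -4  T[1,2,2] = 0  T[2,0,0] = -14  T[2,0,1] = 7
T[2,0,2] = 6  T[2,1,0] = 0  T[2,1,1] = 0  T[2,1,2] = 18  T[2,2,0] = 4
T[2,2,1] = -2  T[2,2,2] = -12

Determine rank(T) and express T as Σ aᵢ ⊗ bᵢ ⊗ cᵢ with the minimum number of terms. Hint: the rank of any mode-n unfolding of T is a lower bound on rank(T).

rank(T) = 2

Lower bound: the mode-2 unfolding of T (rows indexed by j, columns by (i,k) = (0,0), (0,1), (0,2), (1,0), (1,1), (1,2), (2,0), (2,1), (2,2)) is [[-2, 1, 6, -12, 6, 0, -14, 7, 6], [8, -4, 18, -8, 4, 0, 0, 0, 18], [-4, 2, -12, 8, -4, 0, 4, -2, -12]].
There the 2×2 minor on rows j ∈ {0, 1}, columns (i,k) ∈ {(0,0), (0,2)} is det [[-2, 6], [8, 18]] = -84 ≠ 0, so this unfolding has rank ≥ 2; CP rank is at least every unfolding rank, so rank(T) ≥ 2. (This is only a lower bound: in general the CP rank may exceed every unfolding rank, so we still need to exhibit 2 rank-1 terms summing to T.)
Upper bound — finding two terms. Write S_k = T[:,:,k] for the frontal slices: S₀ = [[-2, 8, -4], [-12, -8, 8], [-14, 0, 4]], S₁ = [[1, -4, 2], [6, 4, -4], [7, 0, -2]], S₂ = [[6, 18, -12], [0, 0, 0], [6, 18, -12]].
If T = a₁ ⊗ b₁ ⊗ c₁ + a₂ ⊗ b₂ ⊗ c₂ then each S_k = c₁[k]·a₁b₁ᵀ + c₂[k]·a₂b₂ᵀ. S₀ and S₂ are linearly independent, so a₁b₁ᵀ and a₂b₂ᵀ must span the same plane of matrices: they are the rank-1 matrices of the form x·S₀ + y·S₂.
The 2×2 minor of x·S₀ + y·S₂ on rows {0,1}, columns {0,1} is 112·x² + 168·xy = 56·(2·x + 3·y)(x), vanishing at (x:y) = (3:-2) and (0:1).
M₁ = 3·S₀ − 2·S₂ = [[-18, -12, 12], [-36, -24, 24], [-54, -36, 36]] = (-6)·[1, 2, 3][3, 2, -2]ᵀ and M₂ = S₂ = [[6, 18, -12], [0, 0, 0], [6, 18, -12]] = 6·[1, 0, 1][1, 3, -2]ᵀ, so take a₁ = [1, 2, 3], b₁ = [3, 2, -2], a₂ = [1, 0, 1], b₂ = [1, 3, -2].
Each slice is an integer combination of E₁ = a₁b₁ᵀ and E₂ = a₂b₂ᵀ: S₀ = −2·E₁ + 4·E₂, S₁ = E₁ − 2·E₂, S₂ = 6·E₂; reading off coefficients, c₁ = [-2, 1, 0] and c₂ = [4, -2, 6].
Hence T = [1, 2, 3] ⊗ [3, 2, -2] ⊗ [-2, 1, 0] + [1, 0, 1] ⊗ [1, 3, -2] ⊗ [4, -2, 6], so rank(T) ≤ 2.
These bounds meet, so rank(T) = 2.
Check entry T[2,1,1] = 0: (3)·(2)·(1) + (1)·(3)·(-2) = 0.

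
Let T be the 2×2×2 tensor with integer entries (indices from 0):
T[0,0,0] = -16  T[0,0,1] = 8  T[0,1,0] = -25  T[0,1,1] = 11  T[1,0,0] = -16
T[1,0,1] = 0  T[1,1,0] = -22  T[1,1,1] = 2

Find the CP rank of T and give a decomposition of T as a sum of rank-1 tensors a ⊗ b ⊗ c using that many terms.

Lower bound: in the mode-1 unfolding of T (rows indexed by i, columns by (j,k)) the 2×2 minor on rows i ∈ {0, 1}, columns (j,k) ∈ {(0,0), (0,1)} is det [[-16, 8], [-16, 0]] = 128 ≠ 0, so that unfolding has rank ≥ 2 and hence rank(T) ≥ 2 (CP rank is at least every unfolding rank, though it can be larger).
Upper bound: with S_k = T[:,:,k], the two rank-1 terms a₁b₁ᵀ, a₂b₂ᵀ are the rank-1 members of the pencil x·S₀ + y·S₁.
det(x·S₀ + y·S₁) is −48·x² − 32·xy + 16·y² = (-16)·(3·x − y)(x + y), vanishing at (x:y) = (1:3) and (1:-1).
M₁ = S₀ + 3·S₁ = [[8, 8], [-16, -16]] = 8·[1, -2][1, 1]ᵀ and M₂ = S₀ − S₁ = [[-24, -36], [-16, -24]] = (-4)·[3, 2][2, 3]ᵀ, so take a₁ = [1, -2], b₁ = [1, 1], a₂ = [3, 2], b₂ = [2, 3].
Each slice is an integer combination of E₁ = a₁b₁ᵀ and E₂ = a₂b₂ᵀ: S₀ = 2·E₁ − 3·E₂, S₁ = 2·E₁ + E₂; reading off coefficients, c₁ = [2, 2] and c₂ = [-3, 1].
Hence T = [1, -2] ⊗ [1, 1] ⊗ [2, 2] + [3, 2] ⊗ [2, 3] ⊗ [-3, 1], so rank(T) ≤ 2.
These bounds meet, so rank(T) = 2.

rank(T) = 2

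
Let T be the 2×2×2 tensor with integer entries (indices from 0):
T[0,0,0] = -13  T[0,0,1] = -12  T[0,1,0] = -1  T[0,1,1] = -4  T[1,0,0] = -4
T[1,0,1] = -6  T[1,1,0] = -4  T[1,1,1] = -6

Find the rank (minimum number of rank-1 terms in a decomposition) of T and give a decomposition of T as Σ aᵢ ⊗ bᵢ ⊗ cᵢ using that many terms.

Lower bound: the mode-2 unfolding of T (rows indexed by j, columns by (i,k) = (0,0), (0,1), (1,0), (1,1)) is [[-13, -12, -4, -6], [-1, -4, -4, -6]].
There the 2×2 minor on rows j ∈ {0, 1}, columns (i,k) ∈ {(0,0), (0,1)} is det [[-13, -12], [-1, -4]] = 40 ≠ 0, so this unfolding has rank ≥ 2; CP rank is at least every unfolding rank, so rank(T) ≥ 2. (Flattening ranks never certify an upper bound on CP rank; for that we must actually write T with 2 rank-1 terms.)
Upper bound — finding two terms. Write S_k = T[:,:,k] for the frontal slices: S₀ = [[-13, -1], [-4, -4]], S₁ = [[-12, -4], [-6, -6]].
If T = a₁ ⊗ b₁ ⊗ c₁ + a₂ ⊗ b₂ ⊗ c₂ then each S_k = c₁[k]·a₁b₁ᵀ + c₂[k]·a₂b₂ᵀ. S₀ and S₁ are linearly independent, so a₁b₁ᵀ and a₂b₂ᵀ must span the same plane of matrices: they are the rank-1 matrices of the form x·S₀ + y·S₁.
det(x·S₀ + y·S₁) is 48·x² + 104·xy + 48·y² = 8·(2·x + 3·y)(3·x + 2·y), vanishing at (x:y) = (3:-2) and (2:-3).
M₁ = 3·S₀ − 2·S₁ = [[-15, 5], [0, 0]] = (-5)·[1, 0][3, -1]ᵀ and M₂ = 2·S₀ − 3·S₁ = [[10, 10], [10, 10]] = 10·[1, 1][1, 1]ᵀ, so take a₁ = [1, 0], b₁ = [3, -1], a₂ = [1, 1], b₂ = [1, 1].
Each slice is an integer combination of E₁ = a₁b₁ᵀ and E₂ = a₂b₂ᵀ: S₀ = −3·E₁ − 4·E₂, S₁ = −2·E₁ − 6·E₂; reading off coefficients, c₁ = [-3, -2] and c₂ = [-4, -6].
Hence T = [1, 0] ⊗ [3, -1] ⊗ [-3, -2] + [1, 1] ⊗ [1, 1] ⊗ [-4, -6], so rank(T) ≤ 2.
These bounds meet, so rank(T) = 2.
Check entry T[0,0,0] = -13: (1)·(3)·(-3) + (1)·(1)·(-4) = -13.

rank(T) = 2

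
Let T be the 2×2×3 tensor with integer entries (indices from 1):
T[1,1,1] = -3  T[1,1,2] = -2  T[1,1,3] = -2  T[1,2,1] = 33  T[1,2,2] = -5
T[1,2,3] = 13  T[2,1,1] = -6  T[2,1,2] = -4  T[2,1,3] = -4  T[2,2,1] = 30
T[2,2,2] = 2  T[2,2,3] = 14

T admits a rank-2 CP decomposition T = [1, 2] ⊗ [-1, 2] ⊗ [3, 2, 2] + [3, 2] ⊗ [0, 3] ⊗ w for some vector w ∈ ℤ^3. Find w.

w = [3, -1, 1]

Subtract the known terms from T to get the rank-1 residual R = [3, 2] ⊗ [0, 3] ⊗ w, so R[i,j,k] = a[i]·b[j]·w[k]. Pick indices with nonzero a[1]·b[2] = (3)·(3) = 9. Only the fibre through (1,2,·) is needed: R[1,2,:] = T[1,2,:] − Σₗ aₗ[1]bₗ[2]cₗ = [33, -5, 13] − (1)·(2)·[3, 2, 2] = [27, -9, 9]. Then w[k] = R[1,2,k] / 9 for each k, giving w = [27, -9, 9] / 9 = [3, -1, 1].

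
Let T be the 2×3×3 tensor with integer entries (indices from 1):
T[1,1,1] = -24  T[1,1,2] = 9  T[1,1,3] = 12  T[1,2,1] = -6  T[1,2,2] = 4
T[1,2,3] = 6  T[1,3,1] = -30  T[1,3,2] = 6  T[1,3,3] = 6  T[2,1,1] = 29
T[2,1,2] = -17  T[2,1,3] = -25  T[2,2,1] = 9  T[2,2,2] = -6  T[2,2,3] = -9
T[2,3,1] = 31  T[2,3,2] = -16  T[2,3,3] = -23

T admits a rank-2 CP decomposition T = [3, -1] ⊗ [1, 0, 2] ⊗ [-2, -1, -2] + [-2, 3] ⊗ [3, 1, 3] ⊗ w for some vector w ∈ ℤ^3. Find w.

Subtract the known terms from T to get the rank-1 residual R = [-2, 3] ⊗ [3, 1, 3] ⊗ w, so R[i,j,k] = a[i]·b[j]·w[k]. Pick indices with nonzero a[1]·b[1] = (-2)·(3) = -6. Only the fibre through (1,1,·) is needed: R[1,1,:] = T[1,1,:] − Σₗ aₗ[1]bₗ[1]cₗ = [-24, 9, 12] − (3)·(1)·[-2, -1, -2] = [-18, 12, 18]. Then w[k] = R[1,1,k] / -6 for each k, giving w = [-18, 12, 18] / -6 = [3, -2, -3].

w = [3, -2, -3]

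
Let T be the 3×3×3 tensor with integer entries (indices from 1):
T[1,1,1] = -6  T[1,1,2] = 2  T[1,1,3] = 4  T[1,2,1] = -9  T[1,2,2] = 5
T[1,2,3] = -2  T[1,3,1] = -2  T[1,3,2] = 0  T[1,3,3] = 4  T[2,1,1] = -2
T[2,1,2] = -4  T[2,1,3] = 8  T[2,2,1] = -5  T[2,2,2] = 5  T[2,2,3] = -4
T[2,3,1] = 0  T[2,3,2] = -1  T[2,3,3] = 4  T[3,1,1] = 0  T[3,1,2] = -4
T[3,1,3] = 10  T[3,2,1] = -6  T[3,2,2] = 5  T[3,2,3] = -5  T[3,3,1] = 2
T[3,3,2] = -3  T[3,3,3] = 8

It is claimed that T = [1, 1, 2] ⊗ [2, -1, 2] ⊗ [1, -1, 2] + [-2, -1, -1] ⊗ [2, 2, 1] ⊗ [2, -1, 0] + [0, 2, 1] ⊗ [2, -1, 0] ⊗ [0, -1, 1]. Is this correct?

Reconstruct entrywise from the claimed factors. For example, T[3,2,2] = 5 and Σₗ aₗ[3]bₗ[2]cₗ[2] = (2)·(-1)·(-1) + (-1)·(2)·(-1) + (1)·(-1)·(-1) = 5; checking all 27 entries, every one matches. The claim holds.

Yes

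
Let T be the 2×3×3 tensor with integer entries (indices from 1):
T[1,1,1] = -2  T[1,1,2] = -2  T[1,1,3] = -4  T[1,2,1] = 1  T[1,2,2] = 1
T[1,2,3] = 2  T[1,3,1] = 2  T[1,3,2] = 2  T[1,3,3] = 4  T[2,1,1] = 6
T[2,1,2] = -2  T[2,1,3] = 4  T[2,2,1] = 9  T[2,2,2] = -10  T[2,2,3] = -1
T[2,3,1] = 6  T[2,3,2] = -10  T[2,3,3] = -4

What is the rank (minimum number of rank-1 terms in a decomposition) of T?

Lower bound: the mode-2 unfolding of T (rows indexed by j, columns by (i,k) = (1,1), (1,2), (1,3), (2,1), (2,2), (2,3)) is [[-2, -2, -4, 6, -2, 4], [1, 1, 2, 9, -10, -1], [2, 2, 4, 6, -10, -4]].
There the 3×3 minor on rows j ∈ {1, 2, 3}, columns (i,k) ∈ {(1,1), (2,1), (2,2)} is det [[-2, 6, -2], [1, 9, -10], [2, 6, -10]] = 24 ≠ 0, so this unfolding has rank ≥ 3; CP rank is at least every unfolding rank, so rank(T) ≥ 3. (Unfolding ranks only ever bound the CP rank from below — rank(T) can be strictly larger than all of them — so the matching upper bound has to come from an explicit 3-term decomposition.)
Upper bound: T is a sum of 3 rank-1 terms, T = [0, 1] ∘ [0, 1, 0] ∘ [2, -1, 1] + [0, 1] ∘ [1, 2, 2] ∘ [4, -4, 0] + [1, -1] ∘ [2, -1, -2] ∘ [-1, -1, -2] (written with every a and b primitive with positive leading entry and the scale carried by c; CP decompositions are not unique, and this one is verified by expanding entrywise), so rank(T) ≤ 3.
These bounds meet, so rank(T) = 3.

3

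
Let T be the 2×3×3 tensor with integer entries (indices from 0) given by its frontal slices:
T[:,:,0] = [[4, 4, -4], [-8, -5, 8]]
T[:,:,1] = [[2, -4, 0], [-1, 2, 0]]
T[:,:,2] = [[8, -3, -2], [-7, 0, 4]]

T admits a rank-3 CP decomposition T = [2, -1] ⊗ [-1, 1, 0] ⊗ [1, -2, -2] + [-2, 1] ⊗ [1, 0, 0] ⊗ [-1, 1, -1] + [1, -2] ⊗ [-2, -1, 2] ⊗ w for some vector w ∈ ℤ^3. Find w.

Subtract the known terms from T to get the rank-1 residual R = [1, -2] ⊗ [-2, -1, 2] ⊗ w, so R[i,j,k] = a[i]·b[j]·w[k]. Pick indices with nonzero a[0]·b[0] = (1)·(-2) = -2. Only the fibre through (0,0,·) is needed: R[0,0,:] = T[0,0,:] − Σₗ aₗ[0]bₗ[0]cₗ = [4, 2, 8] − (2)·(-1)·[1, -2, -2] − (-2)·(1)·[-1, 1, -1] = [4, 0, 2]. Then w[k] = R[0,0,k] / -2 for each k, giving w = [4, 0, 2] / -2 = [-2, 0, -1].

w = [-2, 0, -1]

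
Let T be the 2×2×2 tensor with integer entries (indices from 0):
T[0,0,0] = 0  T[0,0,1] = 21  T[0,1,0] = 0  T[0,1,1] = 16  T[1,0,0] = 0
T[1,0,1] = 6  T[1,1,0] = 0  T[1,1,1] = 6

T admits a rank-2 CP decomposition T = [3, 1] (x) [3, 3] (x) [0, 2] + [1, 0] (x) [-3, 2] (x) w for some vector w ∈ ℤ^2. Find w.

Subtract the known terms from T to get the rank-1 residual R = [1, 0] (x) [-3, 2] (x) w, so R[i,j,k] = a[i]·b[j]·w[k]. Pick indices with nonzero a[0]·b[0] = (1)·(-3) = -3. Only the fibre through (0,0,·) is needed: R[0,0,:] = T[0,0,:] − Σₗ aₗ[0]bₗ[0]cₗ = [0, 21] − (3)·(3)·[0, 2] = [0, 3]. Then w[k] = R[0,0,k] / -3 for each k, giving w = [0, 3] / -3 = [0, -1].

w = [0, -1]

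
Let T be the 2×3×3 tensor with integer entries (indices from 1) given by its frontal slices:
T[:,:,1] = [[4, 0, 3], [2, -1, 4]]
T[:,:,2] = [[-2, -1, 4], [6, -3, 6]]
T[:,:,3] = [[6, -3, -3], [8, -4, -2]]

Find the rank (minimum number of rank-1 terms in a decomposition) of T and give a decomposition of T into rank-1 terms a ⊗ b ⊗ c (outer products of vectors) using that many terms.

Lower bound: the mode-2 unfolding of T (rows indexed by j, columns by (i,k) = (1,1), (1,2), (1,3), (2,1), (2,2), (2,3)) is [[4, -2, 6, 2, 6, 8], [0, -1, -3, -1, -3, -4], [3, 4, -3, 4, 6, -2]].
There the 3×3 minor on rows j ∈ {1, 2, 3}, columns (i,k) ∈ {(1,1), (1,2), (1,3)} is det [[4, -2, 6], [0, -1, -3], [3, 4, -3]] = 96 ≠ 0, so this unfolding has rank ≥ 3; CP rank is at least every unfolding rank, so rank(T) ≥ 3. (Unfolding ranks only ever bound the CP rank from below — rank(T) can be strictly larger than all of them — so the matching upper bound has to come from an explicit 3-term decomposition.)
Upper bound: T is a sum of 3 rank-1 terms, T = [1, 0] ⊗ [1, 0, 0] ⊗ [4, -4, 0] + [1, 1] ⊗ [2, -1, -2] ⊗ [-1, -1, 2] + [1, 2] ⊗ [2, -1, 1] ⊗ [1, 2, 1] (one valid choice — decompositions are not unique — normalised so each a, b is primitive with positive first nonzero entry; check it by expanding all entries), so rank(T) ≤ 3.
These bounds meet, so rank(T) = 3.

rank(T) = 3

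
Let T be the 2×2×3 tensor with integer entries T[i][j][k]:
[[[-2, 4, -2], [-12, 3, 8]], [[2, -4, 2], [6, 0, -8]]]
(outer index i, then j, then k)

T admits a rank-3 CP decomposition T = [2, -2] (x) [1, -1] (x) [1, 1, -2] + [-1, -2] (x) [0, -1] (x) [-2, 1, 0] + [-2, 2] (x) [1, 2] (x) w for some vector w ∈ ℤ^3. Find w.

w = [2, -1, -1]

Subtract the known terms from T to get the rank-1 residual R = [-2, 2] (x) [1, 2] (x) w, so R[i,j,k] = a[i]·b[j]·w[k]. Pick indices with nonzero a[0]·b[0] = (-2)·(1) = -2. Only the fibre through (0,0,·) is needed: R[0,0,:] = T[0,0,:] − Σₗ aₗ[0]bₗ[0]cₗ = [-2, 4, -2] − (2)·(1)·[1, 1, -2] − (-1)·(0)·[-2, 1, 0] = [-4, 2, 2]. Then w[k] = R[0,0,k] / -2 for each k, giving w = [-4, 2, 2] / -2 = [2, -1, -1].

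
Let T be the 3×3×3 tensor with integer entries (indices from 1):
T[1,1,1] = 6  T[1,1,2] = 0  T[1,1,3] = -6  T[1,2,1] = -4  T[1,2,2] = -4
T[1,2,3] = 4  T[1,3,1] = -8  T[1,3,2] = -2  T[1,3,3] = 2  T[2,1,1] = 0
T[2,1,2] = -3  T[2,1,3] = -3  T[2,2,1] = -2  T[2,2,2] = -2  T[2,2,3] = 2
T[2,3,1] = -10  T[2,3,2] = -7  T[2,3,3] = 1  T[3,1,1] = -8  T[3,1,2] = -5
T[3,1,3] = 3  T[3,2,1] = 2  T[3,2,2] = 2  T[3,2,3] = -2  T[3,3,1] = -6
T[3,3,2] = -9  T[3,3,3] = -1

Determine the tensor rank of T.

3

Lower bound: the mode-2 unfolding of T (rows indexed by j, columns by (i,k) = (1,1), (1,2), (1,3), (2,1), (2,2), (2,3), (3,1), (3,2), (3,3)) is [[6, 0, -6, 0, -3, -3, -8, -5, 3], [-4, -4, 4, -2, -2, 2, 2, 2, -2], [-8, -2, 2, -10, -7, 1, -6, -9, -1]].
There the 3×3 minor on rows j ∈ {1, 2, 3}, columns (i,k) ∈ {(1,1), (1,2), (1,3)} is det [[6, 0, -6], [-4, -4, 4], [-8, -2, 2]] = 144 ≠ 0, so this unfolding has rank ≥ 3; CP rank is at least every unfolding rank, so rank(T) ≥ 3. (This is only a lower bound: in general the CP rank may exceed every unfolding rank, so we still need to exhibit 3 rank-1 terms summing to T.)
Upper bound: T is a sum of 3 rank-1 terms, T = [1, 2, 2] ⊗ [1, 0, 2] ⊗ [-2, -2, 0] + [2, 1, -1] ⊗ [1, -1, 0] ⊗ [2, 2, -2] + [2, 1, -1] ⊗ [1, 0, -1] ⊗ [2, -1, -1] (one valid choice — decompositions are not unique — normalised so each a, b is primitive with positive first nonzero entry; check it by expanding all entries), so rank(T) ≤ 3.
These bounds meet, so rank(T) = 3.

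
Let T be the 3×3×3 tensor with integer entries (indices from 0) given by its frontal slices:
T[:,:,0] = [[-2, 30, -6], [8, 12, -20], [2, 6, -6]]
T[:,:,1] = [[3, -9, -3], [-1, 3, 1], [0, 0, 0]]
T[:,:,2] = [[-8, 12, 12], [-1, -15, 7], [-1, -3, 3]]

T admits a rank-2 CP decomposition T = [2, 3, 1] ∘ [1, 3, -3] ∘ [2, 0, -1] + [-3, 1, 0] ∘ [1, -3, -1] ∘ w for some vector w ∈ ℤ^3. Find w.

w = [2, -1, 2]

Subtract the known terms from T to get the rank-1 residual R = [-3, 1, 0] ∘ [1, -3, -1] ∘ w, so R[i,j,k] = a[i]·b[j]·w[k]. Pick indices with nonzero a[0]·b[0] = (-3)·(1) = -3. Only the fibre through (0,0,·) is needed: R[0,0,:] = T[0,0,:] − Σₗ aₗ[0]bₗ[0]cₗ = [-2, 3, -8] − (2)·(1)·[2, 0, -1] = [-6, 3, -6]. Then w[k] = R[0,0,k] / -3 for each k, giving w = [-6, 3, -6] / -3 = [2, -1, 2].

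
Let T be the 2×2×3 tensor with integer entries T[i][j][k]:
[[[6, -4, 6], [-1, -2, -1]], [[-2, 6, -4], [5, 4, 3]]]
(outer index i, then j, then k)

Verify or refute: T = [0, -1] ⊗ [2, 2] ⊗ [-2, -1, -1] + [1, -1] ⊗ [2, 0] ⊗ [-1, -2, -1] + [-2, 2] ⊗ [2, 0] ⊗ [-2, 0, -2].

No

Reconstruct entry (0,1,0) from the claimed factors: Σₗ aₗ[0]bₗ[1]cₗ[0] = (0)·(2)·(-2) + (1)·(0)·(-1) + (-2)·(0)·(-2) = 0, but T[0,1,0] = -1. The claim is false.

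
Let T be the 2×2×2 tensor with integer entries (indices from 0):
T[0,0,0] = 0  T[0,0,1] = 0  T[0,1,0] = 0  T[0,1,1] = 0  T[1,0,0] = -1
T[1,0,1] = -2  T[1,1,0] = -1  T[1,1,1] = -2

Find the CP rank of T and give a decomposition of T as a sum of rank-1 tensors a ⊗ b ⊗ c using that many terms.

rank(T) = 1

Lower bound: T ≠ 0 (e.g. T[1,0,0] = -1), so rank(T) ≥ 1.
Upper bound: the mode-1 fibre T[:,0,0] = [0, -1] gives a = (0, 1) (primitive direction); the mode-2 fibre T[1,:,0] = [-1, -1] gives b = (1, 1); then c[k] = T[1,0,k] / (a[1]·b[0]) = [-1, -2] / 1 = (-1, -2).
Expanding (0, 1) ⊗ (1, 1) ⊗ (-1, -2) reproduces all 8 entries of T, so T = (0, 1) ⊗ (1, 1) ⊗ (-1, -2) and rank(T) ≤ 1.
These bounds meet, so rank(T) = 1.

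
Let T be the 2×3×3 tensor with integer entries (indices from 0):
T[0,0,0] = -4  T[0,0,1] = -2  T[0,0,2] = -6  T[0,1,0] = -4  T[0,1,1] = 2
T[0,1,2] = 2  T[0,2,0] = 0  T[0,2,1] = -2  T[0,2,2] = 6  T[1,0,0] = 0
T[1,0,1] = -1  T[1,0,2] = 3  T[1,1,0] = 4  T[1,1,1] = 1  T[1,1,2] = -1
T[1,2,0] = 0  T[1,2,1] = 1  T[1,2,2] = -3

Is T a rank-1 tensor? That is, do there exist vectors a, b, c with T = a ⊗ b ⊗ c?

No

The mode-2 unfolding of T (rows indexed by j, columns by (i,k) = (0,0), (0,1), (0,2), (1,0), (1,1), (1,2)) is [[-4, -2, -6, 0, -1, 3], [-4, 2, 2, 4, 1, -1], [0, -2, 6, 0, 1, -3]].
There the 3×3 minor on rows j ∈ {0, 1, 2}, columns (i,k) ∈ {(0,0), (0,1), (0,2)} is det [[-4, -2, -6], [-4, 2, 2], [0, -2, 6]] = -160 ≠ 0, so this unfolding has rank ≥ 3; CP rank is at least every unfolding rank, so rank(T) ≥ 3.
In particular rank(T) ≥ 3 > 1, so T is not rank-1.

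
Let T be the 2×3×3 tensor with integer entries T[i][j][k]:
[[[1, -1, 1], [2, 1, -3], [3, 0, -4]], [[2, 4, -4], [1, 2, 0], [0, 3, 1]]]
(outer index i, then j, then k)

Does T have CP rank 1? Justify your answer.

No

The mode-3 unfolding of T (rows indexed by k, columns by (i,j) = (0,0), (0,1), (0,2), (1,0), (1,1), (1,2)) is [[1, 2, 3, 2, 1, 0], [-1, 1, 0, 4, 2, 3], [1, -3, -4, -4, 0, 1]].
There the 3×3 minor on rows k ∈ {0, 1, 2}, columns (i,j) ∈ {(0,0), (0,1), (0,2)} is det [[1, 2, 3], [-1, 1, 0], [1, -3, -4]] = -6 ≠ 0, so this unfolding has rank ≥ 3; CP rank is at least every unfolding rank, so rank(T) ≥ 3.
In particular rank(T) ≥ 3 > 1, so T is not rank-1.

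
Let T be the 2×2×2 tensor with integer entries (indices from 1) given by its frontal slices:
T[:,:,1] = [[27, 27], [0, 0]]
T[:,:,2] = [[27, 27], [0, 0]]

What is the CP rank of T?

Lower bound: T ≠ 0 (e.g. T[1,1,1] = 27), so rank(T) ≥ 1.
Upper bound: the mode-1 fibre T[:,1,1] = [27, 0] gives a = [1, 0] (primitive direction); the mode-2 fibre T[1,:,1] = [27, 27] gives b = [1, 1]; then c[k] = T[1,1,k] / (a[1]·b[1]) = [27, 27] / 1 = [27, 27].
Expanding [1, 0] ⊗ [1, 1] ⊗ [27, 27] reproduces all 8 entries of T, so T = [1, 0] ⊗ [1, 1] ⊗ [27, 27] and rank(T) ≤ 1.
These bounds meet, so rank(T) = 1.

1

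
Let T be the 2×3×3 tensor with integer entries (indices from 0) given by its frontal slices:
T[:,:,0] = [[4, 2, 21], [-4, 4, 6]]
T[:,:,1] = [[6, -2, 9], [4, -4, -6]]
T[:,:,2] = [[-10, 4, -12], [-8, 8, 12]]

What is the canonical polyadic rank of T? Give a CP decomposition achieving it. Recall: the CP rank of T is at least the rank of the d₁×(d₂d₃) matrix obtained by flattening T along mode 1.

Lower bound: the mode-2 unfolding of T (rows indexed by j, columns by (i,k) = (0,0), (0,1), (0,2), (1,0), (1,1), (1,2)) is [[4, 6, -10, -4, 4, -8], [2, -2, 4, 4, -4, 8], [21, 9, -12, 6, -6, 12]].
There the 2×2 minor on rows j ∈ {0, 1}, columns (i,k) ∈ {(0,0), (0,1)} is det [[4, 6], [2, -2]] = -20 ≠ 0, so this unfolding has rank ≥ 2; CP rank is at least every unfolding rank, so rank(T) ≥ 2. (This is only a lower bound: in general the CP rank may exceed every unfolding rank, so we still need to exhibit 2 rank-1 terms summing to T.)
Upper bound — finding two terms. Write S_k = T[:,:,k] for the frontal slices: S₀ = [[4, 2, 21], [-4, 4, 6]], S₁ = [[6, -2, 9], [4, -4, -6]], S₂ = [[-10, 4, -12], [-8, 8, 12]].
If T = a₁ (x) b₁ (x) c₁ + a₂ (x) b₂ (x) c₂ then each S_k = c₁[k]·a₁b₁ᵀ + c₂[k]·a₂b₂ᵀ. S₀ and S₁ are linearly independent, so a₁b₁ᵀ and a₂b₂ᵀ must span the same plane of matrices: they are the rank-1 matrices of the form x·S₀ + y·S₁.
The 2×2 minor of x·S₀ + y·S₁ on rows {0,1}, columns {0,1} is 24·x² − 8·xy − 16·y² = 8·(3·x + 2·y)(x − y), vanishing at (x:y) = (2:-3) and (1:1).
M₁ = 2·S₀ − 3·S₁ = [[-10, 10, 15], [-20, 20, 30]] = (-5)·[1, 2][2, -2, -3]ᵀ and M₂ = S₀ + S₁ = [[10, 0, 30], [0, 0, 0]] = 10·[1, 0][1, 0, 3]ᵀ, so take a₁ = [1, 2], b₁ = [2, -2, -3], a₂ = [1, 0], b₂ = [1, 0, 3].
Each slice is an integer combination of E₁ = a₁b₁ᵀ and E₂ = a₂b₂ᵀ: S₀ = −E₁ + 6·E₂, S₁ = E₁ + 4·E₂, S₂ = −2·E₁ − 6·E₂; reading off coefficients, c₁ = [-1, 1, -2] and c₂ = [6, 4, -6].
Hence T = [1, 2] (x) [2, -2, -3] (x) [-1, 1, -2] + [1, 0] (x) [1, 0, 3] (x) [6, 4, -6], so rank(T) ≤ 2.
These bounds meet, so rank(T) = 2.
Check entry T[0,0,0] = 4: (1)·(2)·(-1) + (1)·(1)·(6) = 4.

rank(T) = 2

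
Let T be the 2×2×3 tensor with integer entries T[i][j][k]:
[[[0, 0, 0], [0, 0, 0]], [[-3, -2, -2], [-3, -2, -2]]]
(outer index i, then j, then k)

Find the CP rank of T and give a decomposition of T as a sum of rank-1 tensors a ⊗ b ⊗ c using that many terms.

Lower bound: T ≠ 0 (e.g. T[1,0,0] = -3), so rank(T) ≥ 1.
Upper bound: if T = a ⊗ b ⊗ c then every fibre of T is a multiple of the corresponding factor, so read the factors off the fibres through the nonzero entry T[1,0,0] = -3.
The mode-1 fibre T[:,0,0] = [0, -3] gives a = [0, 1] (primitive direction); the mode-2 fibre T[1,:,0] = [-3, -3] gives b = [1, 1]; then c[k] = T[1,0,k] / (a[1]·b[0]) = [-3, -2, -2] / 1 = [-3, -2, -2].
Expanding [0, 1] ⊗ [1, 1] ⊗ [-3, -2, -2] reproduces all 12 entries of T, so T = [0, 1] ⊗ [1, 1] ⊗ [-3, -2, -2] and rank(T) ≤ 1.
These bounds meet, so rank(T) = 1.

rank(T) = 1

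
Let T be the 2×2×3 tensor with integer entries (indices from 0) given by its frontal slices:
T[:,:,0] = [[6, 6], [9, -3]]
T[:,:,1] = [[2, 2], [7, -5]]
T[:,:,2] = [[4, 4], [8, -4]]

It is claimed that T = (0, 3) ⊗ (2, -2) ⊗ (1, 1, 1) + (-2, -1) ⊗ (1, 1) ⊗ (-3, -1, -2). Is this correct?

Reconstruct entrywise from the claimed factors. For example, T[1,1,2] = -4 and Σₗ aₗ[1]bₗ[1]cₗ[2] = (3)·(-2)·(1) + (-1)·(1)·(-2) = -4; checking all 12 entries, every one matches. The claim holds.

Yes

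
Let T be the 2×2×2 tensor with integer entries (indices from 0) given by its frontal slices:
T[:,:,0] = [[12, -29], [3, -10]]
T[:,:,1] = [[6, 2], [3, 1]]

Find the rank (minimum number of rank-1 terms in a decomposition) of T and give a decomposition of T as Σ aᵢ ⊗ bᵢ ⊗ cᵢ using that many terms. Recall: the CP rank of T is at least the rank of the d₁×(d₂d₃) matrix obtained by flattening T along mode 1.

rank(T) = 2

Lower bound: in the mode-1 unfolding of T (rows indexed by i, columns by (j,k)) the 2×2 minor on rows i ∈ {0, 1}, columns (j,k) ∈ {(0,0), (0,1)} is det [[12, 6], [3, 3]] = 18 ≠ 0, so that unfolding has rank ≥ 2 and hence rank(T) ≥ 2 (CP rank is at least every unfolding rank, though it can be larger).
Upper bound: with S_k = T[:,:,k], the two rank-1 terms a₁b₁ᵀ, a₂b₂ᵀ are the rank-1 members of the pencil x·S₀ + y·S₁.
det(x·S₀ + y·S₁) is −33·x² + 33·xy = (-33)·(x − y)(x), vanishing at (x:y) = (1:1) and (0:1).
M₁ = S₀ + S₁ = [[18, -27], [6, -9]] = 3·(3, 1)(2, -3)ᵀ and M₂ = S₁ = [[6, 2], [3, 1]] = (2, 1)(3, 1)ᵀ, so take a₁ = (3, 1), b₁ = (2, -3), a₂ = (2, 1), b₂ = (3, 1).
Each slice is an integer combination of E₁ = a₁b₁ᵀ and E₂ = a₂b₂ᵀ: S₀ = 3·E₁ − E₂, S₁ = E₂; reading off coefficients, c₁ = (3, 0) and c₂ = (-1, 1).
Hence T = (3, 1) ⊗ (2, -3) ⊗ (3, 0) + (2, 1) ⊗ (3, 1) ⊗ (-1, 1), so rank(T) ≤ 2.
These bounds meet, so rank(T) = 2.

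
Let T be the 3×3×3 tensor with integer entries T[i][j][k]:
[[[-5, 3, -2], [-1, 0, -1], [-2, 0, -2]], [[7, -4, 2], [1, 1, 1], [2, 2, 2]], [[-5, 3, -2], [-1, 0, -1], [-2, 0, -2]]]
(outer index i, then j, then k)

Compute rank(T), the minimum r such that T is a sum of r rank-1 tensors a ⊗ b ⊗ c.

Lower bound: in the mode-3 unfolding of T (rows indexed by k, columns by (i,j)) the 3×3 minor on rows k ∈ {0, 1, 2}, columns (i,j) ∈ {(0,0), (0,1), (1,0)} is det [[-5, -1, 7], [3, 0, -4], [-2, -1, 2]] = -3 ≠ 0, so that unfolding has rank ≥ 3 and hence rank(T) ≥ 3 (CP rank is at least every unfolding rank, though it can be larger).
Upper bound: T is a sum of 3 rank-1 terms, T = [0, 1, 0] ⊗ [1, 1, 2] ⊗ [1, 0, 0] + [1, -2, 1] ⊗ [1, -1, -2] ⊗ [-1, 1, 0] + [1, -1, 1] ⊗ [2, 1, 2] ⊗ [-2, 1, -1] (one valid choice — decompositions are not unique — normalised so each a, b is primitive with positive first nonzero entry; check it by expanding all entries), so rank(T) ≤ 3.
These bounds meet, so rank(T) = 3.

3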